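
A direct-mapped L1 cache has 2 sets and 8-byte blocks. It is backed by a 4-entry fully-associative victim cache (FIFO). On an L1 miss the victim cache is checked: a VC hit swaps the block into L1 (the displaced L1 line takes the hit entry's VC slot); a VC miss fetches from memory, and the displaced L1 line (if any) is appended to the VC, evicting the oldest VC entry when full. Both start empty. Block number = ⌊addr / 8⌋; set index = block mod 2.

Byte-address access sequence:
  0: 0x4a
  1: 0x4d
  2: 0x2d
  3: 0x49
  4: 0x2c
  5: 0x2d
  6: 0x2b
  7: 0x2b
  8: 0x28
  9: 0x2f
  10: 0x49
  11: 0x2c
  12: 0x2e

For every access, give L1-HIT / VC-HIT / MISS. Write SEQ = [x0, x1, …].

#0 0x4a→b9/s1 MISS; vc=[]
#1 0x4d→b9/s1 L1-HIT; vc=[]
#2 0x2d→b5/s1 MISS; vc=[9]
#3 0x49→b9/s1 VC-HIT; vc=[5]
#4 0x2c→b5/s1 VC-HIT; vc=[9]
#5 0x2d→b5/s1 L1-HIT; vc=[9]
#6 0x2b→b5/s1 L1-HIT; vc=[9]
#7 0x2b→b5/s1 L1-HIT; vc=[9]
#8 0x28→b5/s1 L1-HIT; vc=[9]
#9 0x2f→b5/s1 L1-HIT; vc=[9]
#10 0x49→b9/s1 VC-HIT; vc=[5]
#11 0x2c→b5/s1 VC-HIT; vc=[9]
#12 0x2e→b5/s1 L1-HIT; vc=[9]

SEQ = [MISS, L1-HIT, MISS, VC-HIT, VC-HIT, L1-HIT, L1-HIT, L1-HIT, L1-HIT, L1-HIT, VC-HIT, VC-HIT, L1-HIT]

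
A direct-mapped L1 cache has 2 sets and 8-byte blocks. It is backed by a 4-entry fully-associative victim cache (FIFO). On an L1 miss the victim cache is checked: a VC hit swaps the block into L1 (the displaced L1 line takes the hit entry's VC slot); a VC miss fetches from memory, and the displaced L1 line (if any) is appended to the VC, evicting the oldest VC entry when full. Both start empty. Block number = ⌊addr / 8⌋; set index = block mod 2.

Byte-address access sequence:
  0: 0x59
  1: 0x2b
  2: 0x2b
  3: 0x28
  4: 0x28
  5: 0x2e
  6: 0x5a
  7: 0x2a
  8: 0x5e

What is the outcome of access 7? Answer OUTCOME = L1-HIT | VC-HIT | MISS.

OUTCOME = VC-HIT

#0 0x59→b11/s1 MISS; vc=[]
#1 0x2b→b5/s1 MISS; vc=[11]
#2 0x2b→b5/s1 L1-HIT; vc=[11]
#3 0x28→b5/s1 L1-HIT; vc=[11]
#4 0x28→b5/s1 L1-HIT; vc=[11]
#5 0x2e→b5/s1 L1-HIT; vc=[11]
#6 0x5a→b11/s1 VC-HIT; vc=[5]
#7 0x2a→b5/s1 VC-HIT; vc=[11]
#8 0x5e→b11/s1 VC-HIT; vc=[5]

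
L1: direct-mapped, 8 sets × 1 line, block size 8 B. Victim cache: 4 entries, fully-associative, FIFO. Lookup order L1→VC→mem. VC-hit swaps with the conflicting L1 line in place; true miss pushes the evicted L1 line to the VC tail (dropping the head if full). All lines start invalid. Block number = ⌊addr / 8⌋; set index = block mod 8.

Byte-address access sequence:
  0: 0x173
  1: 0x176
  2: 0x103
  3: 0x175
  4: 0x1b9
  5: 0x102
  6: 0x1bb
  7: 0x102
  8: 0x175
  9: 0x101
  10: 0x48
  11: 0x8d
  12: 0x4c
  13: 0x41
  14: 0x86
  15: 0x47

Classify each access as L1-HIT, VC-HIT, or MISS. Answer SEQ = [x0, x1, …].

#0 0x173→b46/s6 MISS; vc=[]
#1 0x176→b46/s6 L1-HIT; vc=[]
#2 0x103→b32/s0 MISS; vc=[]
#3 0x175→b46/s6 L1-HIT; vc=[]
#4 0x1b9→b55/s7 MISS; vc=[]
#5 0x102→b32/s0 L1-HIT; vc=[]
#6 0x1bb→b55/s7 L1-HIT; vc=[]
#7 0x102→b32/s0 L1-HIT; vc=[]
#8 0x175→b46/s6 L1-HIT; vc=[]
#9 0x101→b32/s0 L1-HIT; vc=[]
#10 0x48→b9/s1 MISS; vc=[]
#11 0x8d→b17/s1 MISS; vc=[9]
#12 0x4c→b9/s1 VC-HIT; vc=[17]
#13 0x41→b8/s0 MISS; vc=[17,32]
#14 0x86→b16/s0 MISS; vc=[17,32,8]
#15 0x47→b8/s0 VC-HIT; vc=[17,32,16]

SEQ = [MISS, L1-HIT, MISS, L1-HIT, MISS, L1-HIT, L1-HIT, L1-HIT, L1-HIT, L1-HIT, MISS, MISS, VC-HIT, MISS, MISS, VC-HIT]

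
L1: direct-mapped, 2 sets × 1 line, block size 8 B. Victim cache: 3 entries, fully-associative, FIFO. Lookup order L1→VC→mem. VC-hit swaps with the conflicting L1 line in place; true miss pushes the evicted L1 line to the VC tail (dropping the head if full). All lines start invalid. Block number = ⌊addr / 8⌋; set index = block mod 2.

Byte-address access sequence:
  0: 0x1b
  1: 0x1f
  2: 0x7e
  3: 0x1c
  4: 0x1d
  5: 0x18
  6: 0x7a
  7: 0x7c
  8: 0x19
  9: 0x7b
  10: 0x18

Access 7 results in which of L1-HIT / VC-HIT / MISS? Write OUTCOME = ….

0: 0x1b (blk 3, set 1) → MISS  vc=[]
1: 0x1f (blk 3, set 1) → L1-HIT  vc=[]
2: 0x7e (blk 15, set 1) → MISS  vc=[3]
3: 0x1c (blk 3, set 1) → VC-HIT  vc=[15]
4: 0x1d (blk 3, set 1) → L1-HIT  vc=[15]
5: 0x18 (blk 3, set 1) → L1-HIT  vc=[15]
6: 0x7a (blk 15, set 1) → VC-HIT  vc=[3]
7: 0x7c (blk 15, set 1) → L1-HIT  vc=[3]
8: 0x19 (blk 3, set 1) → VC-HIT  vc=[15]
9: 0x7b (blk 15, set 1) → VC-HIT  vc=[3]
10: 0x18 (blk 3, set 1) → VC-HIT  vc=[15]

OUTCOME = L1-HIT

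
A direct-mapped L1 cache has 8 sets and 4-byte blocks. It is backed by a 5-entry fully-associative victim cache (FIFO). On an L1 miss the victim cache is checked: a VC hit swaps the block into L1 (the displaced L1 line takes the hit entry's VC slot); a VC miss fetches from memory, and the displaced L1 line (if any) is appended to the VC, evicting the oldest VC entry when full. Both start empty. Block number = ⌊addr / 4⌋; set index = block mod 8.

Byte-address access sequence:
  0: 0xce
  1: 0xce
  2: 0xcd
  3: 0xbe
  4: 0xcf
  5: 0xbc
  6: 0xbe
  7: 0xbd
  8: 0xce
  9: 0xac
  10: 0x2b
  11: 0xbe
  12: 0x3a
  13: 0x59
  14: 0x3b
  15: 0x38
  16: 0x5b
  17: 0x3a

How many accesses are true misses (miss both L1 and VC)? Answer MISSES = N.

MISSES = 6

0: 0xce (blk 51, set 3) → MISS  vc=[]
1: 0xce (blk 51, set 3) → L1-HIT  vc=[]
2: 0xcd (blk 51, set 3) → L1-HIT  vc=[]
3: 0xbe (blk 47, set 7) → MISS  vc=[]
4: 0xcf (blk 51, set 3) → L1-HIT  vc=[]
5: 0xbc (blk 47, set 7) → L1-HIT  vc=[]
6: 0xbe (blk 47, set 7) → L1-HIT  vc=[]
7: 0xbd (blk 47, set 7) → L1-HIT  vc=[]
8: 0xce (blk 51, set 3) → L1-HIT  vc=[]
9: 0xac (blk 43, set 3) → MISS  vc=[51]
10: 0x2b (blk 10, set 2) → MISS  vc=[51]
11: 0xbe (blk 47, set 7) → L1-HIT  vc=[51]
12: 0x3a (blk 14, set 6) → MISS  vc=[51]
13: 0x59 (blk 22, set 6) → MISS  vc=[51, 14]
14: 0x3b (blk 14, set 6) → VC-HIT  vc=[51, 22]
15: 0x38 (blk 14, set 6) → L1-HIT  vc=[51, 22]
16: 0x5b (blk 22, set 6) → VC-HIT  vc=[51, 14]
17: 0x3a (blk 14, set 6) → VC-HIT  vc=[51, 22]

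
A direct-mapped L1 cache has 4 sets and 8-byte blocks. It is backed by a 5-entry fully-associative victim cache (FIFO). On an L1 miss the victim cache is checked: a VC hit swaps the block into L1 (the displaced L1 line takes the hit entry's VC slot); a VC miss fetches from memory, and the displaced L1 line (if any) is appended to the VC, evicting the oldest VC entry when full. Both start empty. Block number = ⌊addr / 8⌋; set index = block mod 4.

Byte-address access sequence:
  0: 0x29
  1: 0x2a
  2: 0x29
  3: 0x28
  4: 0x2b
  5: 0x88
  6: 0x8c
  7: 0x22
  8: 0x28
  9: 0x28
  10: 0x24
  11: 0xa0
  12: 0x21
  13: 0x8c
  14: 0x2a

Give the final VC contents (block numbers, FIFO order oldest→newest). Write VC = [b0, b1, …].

VC = [17, 20]

  [0] addr=0x29 blk=5 s=1: MISS | VC []
  [1] addr=0x2a blk=5 s=1: L1-HIT | VC []
  [2] addr=0x29 blk=5 s=1: L1-HIT | VC []
  [3] addr=0x28 blk=5 s=1: L1-HIT | VC []
  [4] addr=0x2b blk=5 s=1: L1-HIT | VC []
  [5] addr=0x88 blk=17 s=1: MISS | VC [5]
  [6] addr=0x8c blk=17 s=1: L1-HIT | VC [5]
  [7] addr=0x22 blk=4 s=0: MISS | VC [5]
  [8] addr=0x28 blk=5 s=1: VC-HIT | VC [17]
  [9] addr=0x28 blk=5 s=1: L1-HIT | VC [17]
  [10] addr=0x24 blk=4 s=0: L1-HIT | VC [17]
  [11] addr=0xa0 blk=20 s=0: MISS | VC [17, 4]
  [12] addr=0x21 blk=4 s=0: VC-HIT | VC [17, 20]
  [13] addr=0x8c blk=17 s=1: VC-HIT | VC [5, 20]
  [14] addr=0x2a blk=5 s=1: VC-HIT | VC [17, 20]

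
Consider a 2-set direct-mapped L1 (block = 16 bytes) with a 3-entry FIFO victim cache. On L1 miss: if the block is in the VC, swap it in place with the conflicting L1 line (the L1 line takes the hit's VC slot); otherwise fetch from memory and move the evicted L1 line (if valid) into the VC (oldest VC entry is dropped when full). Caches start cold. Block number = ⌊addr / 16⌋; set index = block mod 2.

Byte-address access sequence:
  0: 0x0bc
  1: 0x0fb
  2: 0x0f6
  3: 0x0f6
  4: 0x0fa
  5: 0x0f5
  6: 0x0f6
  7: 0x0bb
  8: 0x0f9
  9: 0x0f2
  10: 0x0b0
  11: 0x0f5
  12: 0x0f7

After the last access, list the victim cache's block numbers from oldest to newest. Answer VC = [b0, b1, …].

0: 0xbc (blk 11, set 1) → MISS  vc=[]
1: 0xfb (blk 15, set 1) → MISS  vc=[11]
2: 0xf6 (blk 15, set 1) → L1-HIT  vc=[11]
3: 0xf6 (blk 15, set 1) → L1-HIT  vc=[11]
4: 0xfa (blk 15, set 1) → L1-HIT  vc=[11]
5: 0xf5 (blk 15, set 1) → L1-HIT  vc=[11]
6: 0xf6 (blk 15, set 1) → L1-HIT  vc=[11]
7: 0xbb (blk 11, set 1) → VC-HIT  vc=[15]
8: 0xf9 (blk 15, set 1) → VC-HIT  vc=[11]
9: 0xf2 (blk 15, set 1) → L1-HIT  vc=[11]
10: 0xb0 (blk 11, set 1) → VC-HIT  vc=[15]
11: 0xf5 (blk 15, set 1) → VC-HIT  vc=[11]
12: 0xf7 (blk 15, set 1) → L1-HIT  vc=[11]

VC = [11]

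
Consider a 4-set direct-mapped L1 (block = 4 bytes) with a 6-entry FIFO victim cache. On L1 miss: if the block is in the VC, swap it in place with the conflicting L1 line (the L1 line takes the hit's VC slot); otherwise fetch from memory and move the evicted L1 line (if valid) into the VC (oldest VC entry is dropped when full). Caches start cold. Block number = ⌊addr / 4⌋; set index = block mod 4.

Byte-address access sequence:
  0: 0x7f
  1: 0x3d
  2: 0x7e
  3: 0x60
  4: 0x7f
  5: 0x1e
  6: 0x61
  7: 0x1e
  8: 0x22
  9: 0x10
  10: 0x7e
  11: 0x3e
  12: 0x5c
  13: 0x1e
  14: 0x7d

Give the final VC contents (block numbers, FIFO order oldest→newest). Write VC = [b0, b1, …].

#0 0x7f→b31/s3 MISS; vc=[]
#1 0x3d→b15/s3 MISS; vc=[31]
#2 0x7e→b31/s3 VC-HIT; vc=[15]
#3 0x60→b24/s0 MISS; vc=[15]
#4 0x7f→b31/s3 L1-HIT; vc=[15]
#5 0x1e→b7/s3 MISS; vc=[15,31]
#6 0x61→b24/s0 L1-HIT; vc=[15,31]
#7 0x1e→b7/s3 L1-HIT; vc=[15,31]
#8 0x22→b8/s0 MISS; vc=[15,31,24]
#9 0x10→b4/s0 MISS; vc=[15,31,24,8]
#10 0x7e→b31/s3 VC-HIT; vc=[15,7,24,8]
#11 0x3e→b15/s3 VC-HIT; vc=[31,7,24,8]
#12 0x5c→b23/s3 MISS; vc=[31,7,24,8,15]
#13 0x1e→b7/s3 VC-HIT; vc=[31,23,24,8,15]
#14 0x7d→b31/s3 VC-HIT; vc=[7,23,24,8,15]

VC = [7, 23, 24, 8, 15]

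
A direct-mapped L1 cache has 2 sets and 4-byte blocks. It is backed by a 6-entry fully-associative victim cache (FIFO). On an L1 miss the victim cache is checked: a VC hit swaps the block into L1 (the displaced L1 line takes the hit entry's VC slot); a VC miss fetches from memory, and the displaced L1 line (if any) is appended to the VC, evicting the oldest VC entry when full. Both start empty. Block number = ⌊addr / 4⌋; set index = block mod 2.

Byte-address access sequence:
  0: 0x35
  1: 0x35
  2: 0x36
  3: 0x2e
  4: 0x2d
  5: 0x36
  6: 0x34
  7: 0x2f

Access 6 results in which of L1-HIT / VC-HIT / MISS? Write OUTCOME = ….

0: 0x35 (blk 13, set 1) → MISS  vc=[]
1: 0x35 (blk 13, set 1) → L1-HIT  vc=[]
2: 0x36 (blk 13, set 1) → L1-HIT  vc=[]
3: 0x2e (blk 11, set 1) → MISS  vc=[13]
4: 0x2d (blk 11, set 1) → L1-HIT  vc=[13]
5: 0x36 (blk 13, set 1) → VC-HIT  vc=[11]
6: 0x34 (blk 13, set 1) → L1-HIT  vc=[11]
7: 0x2f (blk 11, set 1) → VC-HIT  vc=[13]

OUTCOME = L1-HIT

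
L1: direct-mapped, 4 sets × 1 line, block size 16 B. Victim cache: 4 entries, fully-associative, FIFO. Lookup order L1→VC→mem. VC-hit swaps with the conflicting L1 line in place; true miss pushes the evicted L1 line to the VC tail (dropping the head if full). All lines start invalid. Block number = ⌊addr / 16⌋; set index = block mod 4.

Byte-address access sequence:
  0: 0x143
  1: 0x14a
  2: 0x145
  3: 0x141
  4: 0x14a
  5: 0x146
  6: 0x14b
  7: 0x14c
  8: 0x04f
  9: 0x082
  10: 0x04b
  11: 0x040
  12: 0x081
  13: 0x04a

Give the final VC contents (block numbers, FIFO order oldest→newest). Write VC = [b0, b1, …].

  [0] addr=0x143 blk=20 s=0: MISS | VC []
  [1] addr=0x14a blk=20 s=0: L1-HIT | VC []
  [2] addr=0x145 blk=20 s=0: L1-HIT | VC []
  [3] addr=0x141 blk=20 s=0: L1-HIT | VC []
  [4] addr=0x14a blk=20 s=0: L1-HIT | VC []
  [5] addr=0x146 blk=20 s=0: L1-HIT | VC []
  [6] addr=0x14b blk=20 s=0: L1-HIT | VC []
  [7] addr=0x14c blk=20 s=0: L1-HIT | VC []
  [8] addr=0x4f blk=4 s=0: MISS | VC [20]
  [9] addr=0x82 blk=8 s=0: MISS | VC [20, 4]
  [10] addr=0x4b blk=4 s=0: VC-HIT | VC [20, 8]
  [11] addr=0x40 blk=4 s=0: L1-HIT | VC [20, 8]
  [12] addr=0x81 blk=8 s=0: VC-HIT | VC [20, 4]
  [13] addr=0x4a blk=4 s=0: VC-HIT | VC [20, 8]

VC = [20, 8]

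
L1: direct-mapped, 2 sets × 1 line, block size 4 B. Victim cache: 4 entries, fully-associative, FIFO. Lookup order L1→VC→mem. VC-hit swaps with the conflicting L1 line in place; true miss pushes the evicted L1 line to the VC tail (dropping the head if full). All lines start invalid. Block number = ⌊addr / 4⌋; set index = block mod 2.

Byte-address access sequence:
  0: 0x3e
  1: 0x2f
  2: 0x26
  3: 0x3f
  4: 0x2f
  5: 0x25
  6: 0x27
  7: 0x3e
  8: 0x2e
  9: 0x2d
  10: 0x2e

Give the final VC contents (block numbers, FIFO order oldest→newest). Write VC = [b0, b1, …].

0: 0x3e (blk 15, set 1) → MISS  vc=[]
1: 0x2f (blk 11, set 1) → MISS  vc=[15]
2: 0x26 (blk 9, set 1) → MISS  vc=[15, 11]
3: 0x3f (blk 15, set 1) → VC-HIT  vc=[9, 11]
4: 0x2f (blk 11, set 1) → VC-HIT  vc=[9, 15]
5: 0x25 (blk 9, set 1) → VC-HIT  vc=[11, 15]
6: 0x27 (blk 9, set 1) → L1-HIT  vc=[11, 15]
7: 0x3e (blk 15, set 1) → VC-HIT  vc=[11, 9]
8: 0x2e (blk 11, set 1) → VC-HIT  vc=[15, 9]
9: 0x2d (blk 11, set 1) → L1-HIT  vc=[15, 9]
10: 0x2e (blk 11, set 1) → L1-HIT  vc=[15, 9]

VC = [15, 9]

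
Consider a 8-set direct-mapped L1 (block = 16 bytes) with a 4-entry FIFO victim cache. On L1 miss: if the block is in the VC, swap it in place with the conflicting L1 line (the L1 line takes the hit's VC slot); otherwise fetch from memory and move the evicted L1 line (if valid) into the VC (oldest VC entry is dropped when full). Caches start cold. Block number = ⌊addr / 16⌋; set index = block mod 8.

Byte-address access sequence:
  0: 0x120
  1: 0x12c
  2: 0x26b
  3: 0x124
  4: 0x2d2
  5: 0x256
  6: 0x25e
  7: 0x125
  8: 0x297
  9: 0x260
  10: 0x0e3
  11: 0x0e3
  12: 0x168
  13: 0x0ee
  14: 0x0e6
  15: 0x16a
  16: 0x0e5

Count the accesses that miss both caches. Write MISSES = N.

MISSES = 7

#0 0x120→b18/s2 MISS; vc=[]
#1 0x12c→b18/s2 L1-HIT; vc=[]
#2 0x26b→b38/s6 MISS; vc=[]
#3 0x124→b18/s2 L1-HIT; vc=[]
#4 0x2d2→b45/s5 MISS; vc=[]
#5 0x256→b37/s5 MISS; vc=[45]
#6 0x25e→b37/s5 L1-HIT; vc=[45]
#7 0x125→b18/s2 L1-HIT; vc=[45]
#8 0x297→b41/s1 MISS; vc=[45]
#9 0x260→b38/s6 L1-HIT; vc=[45]
#10 0xe3→b14/s6 MISS; vc=[45,38]
#11 0xe3→b14/s6 L1-HIT; vc=[45,38]
#12 0x168→b22/s6 MISS; vc=[45,38,14]
#13 0xee→b14/s6 VC-HIT; vc=[45,38,22]
#14 0xe6→b14/s6 L1-HIT; vc=[45,38,22]
#15 0x16a→b22/s6 VC-HIT; vc=[45,38,14]
#16 0xe5→b14/s6 VC-HIT; vc=[45,38,22]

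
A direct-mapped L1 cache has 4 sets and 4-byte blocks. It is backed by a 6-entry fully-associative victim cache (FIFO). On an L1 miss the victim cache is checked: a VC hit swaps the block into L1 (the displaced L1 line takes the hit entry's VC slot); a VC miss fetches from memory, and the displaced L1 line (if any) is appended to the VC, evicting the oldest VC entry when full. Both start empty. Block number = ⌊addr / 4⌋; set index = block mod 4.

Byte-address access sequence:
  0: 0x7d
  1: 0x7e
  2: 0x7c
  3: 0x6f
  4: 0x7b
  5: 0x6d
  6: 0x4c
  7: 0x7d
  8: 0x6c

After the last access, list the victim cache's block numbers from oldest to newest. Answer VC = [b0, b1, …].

#0 0x7d→b31/s3 MISS; vc=[]
#1 0x7e→b31/s3 L1-HIT; vc=[]
#2 0x7c→b31/s3 L1-HIT; vc=[]
#3 0x6f→b27/s3 MISS; vc=[31]
#4 0x7b→b30/s2 MISS; vc=[31]
#5 0x6d→b27/s3 L1-HIT; vc=[31]
#6 0x4c→b19/s3 MISS; vc=[31,27]
#7 0x7d→b31/s3 VC-HIT; vc=[19,27]
#8 0x6c→b27/s3 VC-HIT; vc=[19,31]

VC = [19, 31]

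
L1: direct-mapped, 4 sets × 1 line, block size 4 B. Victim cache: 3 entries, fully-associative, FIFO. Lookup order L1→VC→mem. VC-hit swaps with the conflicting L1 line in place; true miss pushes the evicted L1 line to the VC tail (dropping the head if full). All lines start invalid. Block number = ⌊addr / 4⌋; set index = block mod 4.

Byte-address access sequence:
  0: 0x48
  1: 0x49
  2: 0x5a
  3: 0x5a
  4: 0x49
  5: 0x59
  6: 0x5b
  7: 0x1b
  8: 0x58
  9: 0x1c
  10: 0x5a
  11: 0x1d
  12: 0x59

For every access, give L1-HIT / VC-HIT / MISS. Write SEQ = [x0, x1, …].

SEQ = [MISS, L1-HIT, MISS, L1-HIT, VC-HIT, VC-HIT, L1-HIT, MISS, VC-HIT, MISS, L1-HIT, L1-HIT, L1-HIT]

#0 0x48→b18/s2 MISS; vc=[]
#1 0x49→b18/s2 L1-HIT; vc=[]
#2 0x5a→b22/s2 MISS; vc=[18]
#3 0x5a→b22/s2 L1-HIT; vc=[18]
#4 0x49→b18/s2 VC-HIT; vc=[22]
#5 0x59→b22/s2 VC-HIT; vc=[18]
#6 0x5b→b22/s2 L1-HIT; vc=[18]
#7 0x1b→b6/s2 MISS; vc=[18,22]
#8 0x58→b22/s2 VC-HIT; vc=[18,6]
#9 0x1c→b7/s3 MISS; vc=[18,6]
#10 0x5a→b22/s2 L1-HIT; vc=[18,6]
#11 0x1d→b7/s3 L1-HIT; vc=[18,6]
#12 0x59→b22/s2 L1-HIT; vc=[18,6]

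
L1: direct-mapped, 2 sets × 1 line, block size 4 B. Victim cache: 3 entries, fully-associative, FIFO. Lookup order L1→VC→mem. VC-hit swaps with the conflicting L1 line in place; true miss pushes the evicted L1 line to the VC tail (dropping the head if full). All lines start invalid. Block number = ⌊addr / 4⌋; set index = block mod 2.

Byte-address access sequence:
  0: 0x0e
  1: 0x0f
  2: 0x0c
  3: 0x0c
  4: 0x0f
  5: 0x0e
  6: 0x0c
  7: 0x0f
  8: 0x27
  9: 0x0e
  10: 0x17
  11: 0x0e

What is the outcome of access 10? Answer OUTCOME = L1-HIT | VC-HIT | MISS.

0: 0xe (blk 3, set 1) → MISS  vc=[]
1: 0xf (blk 3, set 1) → L1-HIT  vc=[]
2: 0xc (blk 3, set 1) → L1-HIT  vc=[]
3: 0xc (blk 3, set 1) → L1-HIT  vc=[]
4: 0xf (blk 3, set 1) → L1-HIT  vc=[]
5: 0xe (blk 3, set 1) → L1-HIT  vc=[]
6: 0xc (blk 3, set 1) → L1-HIT  vc=[]
7: 0xf (blk 3, set 1) → L1-HIT  vc=[]
8: 0x27 (blk 9, set 1) → MISS  vc=[3]
9: 0xe (blk 3, set 1) → VC-HIT  vc=[9]
10: 0x17 (blk 5, set 1) → MISS  vc=[9, 3]
11: 0xe (blk 3, set 1) → VC-HIT  vc=[9, 5]

OUTCOME = MISS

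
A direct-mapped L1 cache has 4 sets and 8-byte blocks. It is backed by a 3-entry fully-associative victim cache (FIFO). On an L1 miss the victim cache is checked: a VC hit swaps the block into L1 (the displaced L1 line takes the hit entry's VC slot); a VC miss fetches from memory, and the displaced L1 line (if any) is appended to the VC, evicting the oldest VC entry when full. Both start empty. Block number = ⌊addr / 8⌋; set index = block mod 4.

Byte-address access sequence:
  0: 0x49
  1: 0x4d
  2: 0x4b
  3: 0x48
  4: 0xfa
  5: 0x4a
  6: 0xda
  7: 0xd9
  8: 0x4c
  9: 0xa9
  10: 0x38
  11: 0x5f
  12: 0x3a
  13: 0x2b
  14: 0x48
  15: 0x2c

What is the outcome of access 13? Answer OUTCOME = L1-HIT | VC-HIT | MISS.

OUTCOME = MISS

  [0] addr=0x49 blk=9 s=1: MISS | VC []
  [1] addr=0x4d blk=9 s=1: L1-HIT | VC []
  [2] addr=0x4b blk=9 s=1: L1-HIT | VC []
  [3] addr=0x48 blk=9 s=1: L1-HIT | VC []
  [4] addr=0xfa blk=31 s=3: MISS | VC []
  [5] addr=0x4a blk=9 s=1: L1-HIT | VC []
  [6] addr=0xda blk=27 s=3: MISS | VC [31]
  [7] addr=0xd9 blk=27 s=3: L1-HIT | VC [31]
  [8] addr=0x4c blk=9 s=1: L1-HIT | VC [31]
  [9] addr=0xa9 blk=21 s=1: MISS | VC [31, 9]
  [10] addr=0x38 blk=7 s=3: MISS | VC [31, 9, 27]
  [11] addr=0x5f blk=11 s=3: MISS | VC [9, 27, 7]
  [12] addr=0x3a blk=7 s=3: VC-HIT | VC [9, 27, 11]
  [13] addr=0x2b blk=5 s=1: MISS | VC [27, 11, 21]
  [14] addr=0x48 blk=9 s=1: MISS | VC [11, 21, 5]
  [15] addr=0x2c blk=5 s=1: VC-HIT | VC [11, 21, 9]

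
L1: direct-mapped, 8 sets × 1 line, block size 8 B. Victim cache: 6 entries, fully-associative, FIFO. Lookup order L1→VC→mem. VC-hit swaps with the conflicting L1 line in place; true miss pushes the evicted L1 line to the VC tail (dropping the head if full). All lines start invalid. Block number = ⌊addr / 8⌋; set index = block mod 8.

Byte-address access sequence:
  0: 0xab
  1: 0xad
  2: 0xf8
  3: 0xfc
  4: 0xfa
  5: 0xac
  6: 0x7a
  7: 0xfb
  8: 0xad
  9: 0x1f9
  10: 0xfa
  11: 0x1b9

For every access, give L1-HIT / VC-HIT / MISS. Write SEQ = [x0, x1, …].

SEQ = [MISS, L1-HIT, MISS, L1-HIT, L1-HIT, L1-HIT, MISS, VC-HIT, L1-HIT, MISS, VC-HIT, MISS]

0: 0xab (blk 21, set 5) → MISS  vc=[]
1: 0xad (blk 21, set 5) → L1-HIT  vc=[]
2: 0xf8 (blk 31, set 7) → MISS  vc=[]
3: 0xfc (blk 31, set 7) → L1-HIT  vc=[]
4: 0xfa (blk 31, set 7) → L1-HIT  vc=[]
5: 0xac (blk 21, set 5) → L1-HIT  vc=[]
6: 0x7a (blk 15, set 7) → MISS  vc=[31]
7: 0xfb (blk 31, set 7) → VC-HIT  vc=[15]
8: 0xad (blk 21, set 5) → L1-HIT  vc=[15]
9: 0x1f9 (blk 63, set 7) → MISS  vc=[15, 31]
10: 0xfa (blk 31, set 7) → VC-HIT  vc=[15, 63]
11: 0x1b9 (blk 55, set 7) → MISS  vc=[15, 63, 31]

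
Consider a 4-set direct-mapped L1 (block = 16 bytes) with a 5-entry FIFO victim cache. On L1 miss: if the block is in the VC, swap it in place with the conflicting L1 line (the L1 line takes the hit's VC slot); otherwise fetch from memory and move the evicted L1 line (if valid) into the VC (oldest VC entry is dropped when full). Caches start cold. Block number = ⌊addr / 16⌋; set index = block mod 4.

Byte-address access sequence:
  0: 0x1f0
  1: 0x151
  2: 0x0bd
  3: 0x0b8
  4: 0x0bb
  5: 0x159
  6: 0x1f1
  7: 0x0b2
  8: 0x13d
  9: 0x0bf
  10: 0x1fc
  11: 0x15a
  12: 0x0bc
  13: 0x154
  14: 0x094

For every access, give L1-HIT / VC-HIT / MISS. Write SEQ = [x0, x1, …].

0: 0x1f0 (blk 31, set 3) → MISS  vc=[]
1: 0x151 (blk 21, set 1) → MISS  vc=[]
2: 0xbd (blk 11, set 3) → MISS  vc=[31]
3: 0xb8 (blk 11, set 3) → L1-HIT  vc=[31]
4: 0xbb (blk 11, set 3) → L1-HIT  vc=[31]
5: 0x159 (blk 21, set 1) → L1-HIT  vc=[31]
6: 0x1f1 (blk 31, set 3) → VC-HIT  vc=[11]
7: 0xb2 (blk 11, set 3) → VC-HIT  vc=[31]
8: 0x13d (blk 19, set 3) → MISS  vc=[31, 11]
9: 0xbf (blk 11, set 3) → VC-HIT  vc=[31, 19]
10: 0x1fc (blk 31, set 3) → VC-HIT  vc=[11, 19]
11: 0x15a (blk 21, set 1) → L1-HIT  vc=[11, 19]
12: 0xbc (blk 11, set 3) → VC-HIT  vc=[31, 19]
13: 0x154 (blk 21, set 1) → L1-HIT  vc=[31, 19]
14: 0x94 (blk 9, set 1) → MISS  vc=[31, 19, 21]

SEQ = [MISS, MISS, MISS, L1-HIT, L1-HIT, L1-HIT, VC-HIT, VC-HIT, MISS, VC-HIT, VC-HIT, L1-HIT, VC-HIT, L1-HIT, MISS]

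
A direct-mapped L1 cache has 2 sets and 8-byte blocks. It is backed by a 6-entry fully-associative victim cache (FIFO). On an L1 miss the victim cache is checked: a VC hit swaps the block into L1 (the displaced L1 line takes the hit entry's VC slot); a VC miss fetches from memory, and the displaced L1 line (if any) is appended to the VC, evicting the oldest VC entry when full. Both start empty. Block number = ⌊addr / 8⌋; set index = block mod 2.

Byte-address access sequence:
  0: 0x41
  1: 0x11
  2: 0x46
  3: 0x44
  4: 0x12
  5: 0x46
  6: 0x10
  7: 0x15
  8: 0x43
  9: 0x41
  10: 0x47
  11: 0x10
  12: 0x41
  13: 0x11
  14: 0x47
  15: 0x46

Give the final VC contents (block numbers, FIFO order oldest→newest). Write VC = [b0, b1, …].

0: 0x41 (blk 8, set 0) → MISS  vc=[]
1: 0x11 (blk 2, set 0) → MISS  vc=[8]
2: 0x46 (blk 8, set 0) → VC-HIT  vc=[2]
3: 0x44 (blk 8, set 0) → L1-HIT  vc=[2]
4: 0x12 (blk 2, set 0) → VC-HIT  vc=[8]
5: 0x46 (blk 8, set 0) → VC-HIT  vc=[2]
6: 0x10 (blk 2, set 0) → VC-HIT  vc=[8]
7: 0x15 (blk 2, set 0) → L1-HIT  vc=[8]
8: 0x43 (blk 8, set 0) → VC-HIT  vc=[2]
9: 0x41 (blk 8, set 0) → L1-HIT  vc=[2]
10: 0x47 (blk 8, set 0) → L1-HIT  vc=[2]
11: 0x10 (blk 2, set 0) → VC-HIT  vc=[8]
12: 0x41 (blk 8, set 0) → VC-HIT  vc=[2]
13: 0x11 (blk 2, set 0) → VC-HIT  vc=[8]
14: 0x47 (blk 8, set 0) → VC-HIT  vc=[2]
15: 0x46 (blk 8, set 0) → L1-HIT  vc=[2]

VC = [2]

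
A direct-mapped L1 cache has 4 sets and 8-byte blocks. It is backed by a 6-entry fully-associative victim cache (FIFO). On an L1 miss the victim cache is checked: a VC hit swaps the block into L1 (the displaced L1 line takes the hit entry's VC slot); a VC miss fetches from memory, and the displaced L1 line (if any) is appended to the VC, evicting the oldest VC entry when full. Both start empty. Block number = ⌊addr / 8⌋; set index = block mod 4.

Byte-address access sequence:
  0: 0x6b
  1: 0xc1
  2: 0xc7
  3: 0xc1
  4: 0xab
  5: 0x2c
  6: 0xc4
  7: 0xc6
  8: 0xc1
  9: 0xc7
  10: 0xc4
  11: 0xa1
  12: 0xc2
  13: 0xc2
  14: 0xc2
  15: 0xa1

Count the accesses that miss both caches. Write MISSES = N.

0: 0x6b (blk 13, set 1) → MISS  vc=[]
1: 0xc1 (blk 24, set 0) → MISS  vc=[]
2: 0xc7 (blk 24, set 0) → L1-HIT  vc=[]
3: 0xc1 (blk 24, set 0) → L1-HIT  vc=[]
4: 0xab (blk 21, set 1) → MISS  vc=[13]
5: 0x2c (blk 5, set 1) → MISS  vc=[13, 21]
6: 0xc4 (blk 24, set 0) → L1-HIT  vc=[13, 21]
7: 0xc6 (blk 24, set 0) → L1-HIT  vc=[13, 21]
8: 0xc1 (blk 24, set 0) → L1-HIT  vc=[13, 21]
9: 0xc7 (blk 24, set 0) → L1-HIT  vc=[13, 21]
10: 0xc4 (blk 24, set 0) → L1-HIT  vc=[13, 21]
11: 0xa1 (blk 20, set 0) → MISS  vc=[13, 21, 24]
12: 0xc2 (blk 24, set 0) → VC-HIT  vc=[13, 21, 20]
13: 0xc2 (blk 24, set 0) → L1-HIT  vc=[13, 21, 20]
14: 0xc2 (blk 24, set 0) → L1-HIT  vc=[13, 21, 20]
15: 0xa1 (blk 20, set 0) → VC-HIT  vc=[13, 21, 24]

MISSES = 5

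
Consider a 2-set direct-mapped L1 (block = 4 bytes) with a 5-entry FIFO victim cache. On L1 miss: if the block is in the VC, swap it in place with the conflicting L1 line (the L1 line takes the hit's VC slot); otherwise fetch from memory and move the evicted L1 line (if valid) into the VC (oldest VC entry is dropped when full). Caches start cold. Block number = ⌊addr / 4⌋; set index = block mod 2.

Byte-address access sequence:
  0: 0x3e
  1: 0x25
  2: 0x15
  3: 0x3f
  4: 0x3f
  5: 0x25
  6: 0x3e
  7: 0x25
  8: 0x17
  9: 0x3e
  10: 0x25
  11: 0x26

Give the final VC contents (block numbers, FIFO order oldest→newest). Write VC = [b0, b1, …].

VC = [15, 5]

#0 0x3e→b15/s1 MISS; vc=[]
#1 0x25→b9/s1 MISS; vc=[15]
#2 0x15→b5/s1 MISS; vc=[15,9]
#3 0x3f→b15/s1 VC-HIT; vc=[5,9]
#4 0x3f→b15/s1 L1-HIT; vc=[5,9]
#5 0x25→b9/s1 VC-HIT; vc=[5,15]
#6 0x3e→b15/s1 VC-HIT; vc=[5,9]
#7 0x25→b9/s1 VC-HIT; vc=[5,15]
#8 0x17→b5/s1 VC-HIT; vc=[9,15]
#9 0x3e→b15/s1 VC-HIT; vc=[9,5]
#10 0x25→b9/s1 VC-HIT; vc=[15,5]
#11 0x26→b9/s1 L1-HIT; vc=[15,5]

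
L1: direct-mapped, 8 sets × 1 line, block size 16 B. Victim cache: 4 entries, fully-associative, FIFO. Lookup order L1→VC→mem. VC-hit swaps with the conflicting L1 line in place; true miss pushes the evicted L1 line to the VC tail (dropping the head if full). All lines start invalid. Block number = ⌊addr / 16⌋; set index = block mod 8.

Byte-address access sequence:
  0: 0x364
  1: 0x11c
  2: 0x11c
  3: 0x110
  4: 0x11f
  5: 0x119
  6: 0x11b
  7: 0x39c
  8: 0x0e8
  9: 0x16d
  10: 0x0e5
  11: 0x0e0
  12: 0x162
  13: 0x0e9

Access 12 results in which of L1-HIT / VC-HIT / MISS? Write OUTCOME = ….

OUTCOME = VC-HIT

0: 0x364 (blk 54, set 6) → MISS  vc=[]
1: 0x11c (blk 17, set 1) → MISS  vc=[]
2: 0x11c (blk 17, set 1) → L1-HIT  vc=[]
3: 0x110 (blk 17, set 1) → L1-HIT  vc=[]
4: 0x11f (blk 17, set 1) → L1-HIT  vc=[]
5: 0x119 (blk 17, set 1) → L1-HIT  vc=[]
6: 0x11b (blk 17, set 1) → L1-HIT  vc=[]
7: 0x39c (blk 57, set 1) → MISS  vc=[17]
8: 0xe8 (blk 14, set 6) → MISS  vc=[17, 54]
9: 0x16d (blk 22, set 6) → MISS  vc=[17, 54, 14]
10: 0xe5 (blk 14, set 6) → VC-HIT  vc=[17, 54, 22]
11: 0xe0 (blk 14, set 6) → L1-HIT  vc=[17, 54, 22]
12: 0x162 (blk 22, set 6) → VC-HIT  vc=[17, 54, 14]
13: 0xe9 (blk 14, set 6) → VC-HIT  vc=[17, 54, 22]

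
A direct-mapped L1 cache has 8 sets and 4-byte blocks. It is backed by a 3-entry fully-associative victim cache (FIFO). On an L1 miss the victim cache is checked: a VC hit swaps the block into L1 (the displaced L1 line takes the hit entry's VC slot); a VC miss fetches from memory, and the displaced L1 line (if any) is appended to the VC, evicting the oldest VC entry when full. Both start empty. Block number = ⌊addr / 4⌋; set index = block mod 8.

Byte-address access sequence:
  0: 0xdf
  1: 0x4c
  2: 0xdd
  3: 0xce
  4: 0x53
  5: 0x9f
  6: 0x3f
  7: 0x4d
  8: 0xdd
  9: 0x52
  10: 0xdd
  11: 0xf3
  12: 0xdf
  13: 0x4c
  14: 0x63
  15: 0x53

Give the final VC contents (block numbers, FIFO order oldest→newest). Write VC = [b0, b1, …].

VC = [15, 39, 60]

#0 0xdf→b55/s7 MISS; vc=[]
#1 0x4c→b19/s3 MISS; vc=[]
#2 0xdd→b55/s7 L1-HIT; vc=[]
#3 0xce→b51/s3 MISS; vc=[19]
#4 0x53→b20/s4 MISS; vc=[19]
#5 0x9f→b39/s7 MISS; vc=[19,55]
#6 0x3f→b15/s7 MISS; vc=[19,55,39]
#7 0x4d→b19/s3 VC-HIT; vc=[51,55,39]
#8 0xdd→b55/s7 VC-HIT; vc=[51,15,39]
#9 0x52→b20/s4 L1-HIT; vc=[51,15,39]
#10 0xdd→b55/s7 L1-HIT; vc=[51,15,39]
#11 0xf3→b60/s4 MISS; vc=[15,39,20]
#12 0xdf→b55/s7 L1-HIT; vc=[15,39,20]
#13 0x4c→b19/s3 L1-HIT; vc=[15,39,20]
#14 0x63→b24/s0 MISS; vc=[15,39,20]
#15 0x53→b20/s4 VC-HIT; vc=[15,39,60]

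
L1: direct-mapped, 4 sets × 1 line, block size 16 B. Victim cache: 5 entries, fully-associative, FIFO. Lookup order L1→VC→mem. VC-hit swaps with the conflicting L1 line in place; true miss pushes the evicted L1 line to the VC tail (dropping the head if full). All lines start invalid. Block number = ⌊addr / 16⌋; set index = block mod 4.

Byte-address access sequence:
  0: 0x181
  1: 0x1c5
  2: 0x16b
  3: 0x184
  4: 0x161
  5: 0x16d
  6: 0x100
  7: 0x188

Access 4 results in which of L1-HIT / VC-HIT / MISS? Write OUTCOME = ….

OUTCOME = L1-HIT

0: 0x181 (blk 24, set 0) → MISS  vc=[]
1: 0x1c5 (blk 28, set 0) → MISS  vc=[24]
2: 0x16b (blk 22, set 2) → MISS  vc=[24]
3: 0x184 (blk 24, set 0) → VC-HIT  vc=[28]
4: 0x161 (blk 22, set 2) → L1-HIT  vc=[28]
5: 0x16d (blk 22, set 2) → L1-HIT  vc=[28]
6: 0x100 (blk 16, set 0) → MISS  vc=[28, 24]
7: 0x188 (blk 24, set 0) → VC-HIT  vc=[28, 16]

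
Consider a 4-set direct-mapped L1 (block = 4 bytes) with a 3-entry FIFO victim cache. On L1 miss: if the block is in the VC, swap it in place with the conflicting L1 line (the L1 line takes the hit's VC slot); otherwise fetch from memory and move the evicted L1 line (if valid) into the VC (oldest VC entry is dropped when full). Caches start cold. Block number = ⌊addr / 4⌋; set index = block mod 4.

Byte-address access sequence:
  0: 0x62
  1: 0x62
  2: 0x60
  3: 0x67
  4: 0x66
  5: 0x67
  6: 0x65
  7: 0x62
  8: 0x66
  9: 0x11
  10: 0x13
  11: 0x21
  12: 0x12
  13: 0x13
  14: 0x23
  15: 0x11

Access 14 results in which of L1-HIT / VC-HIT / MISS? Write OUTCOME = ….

OUTCOME = VC-HIT

  [0] addr=0x62 blk=24 s=0: MISS | VC []
  [1] addr=0x62 blk=24 s=0: L1-HIT | VC []
  [2] addr=0x60 blk=24 s=0: L1-HIT | VC []
  [3] addr=0x67 blk=25 s=1: MISS | VC []
  [4] addr=0x66 blk=25 s=1: L1-HIT | VC []
  [5] addr=0x67 blk=25 s=1: L1-HIT | VC []
  [6] addr=0x65 blk=25 s=1: L1-HIT | VC []
  [7] addr=0x62 blk=24 s=0: L1-HIT | VC []
  [8] addr=0x66 blk=25 s=1: L1-HIT | VC []
  [9] addr=0x11 blk=4 s=0: MISS | VC [24]
  [10] addr=0x13 blk=4 s=0: L1-HIT | VC [24]
  [11] addr=0x21 blk=8 s=0: MISS | VC [24, 4]
  [12] addr=0x12 blk=4 s=0: VC-HIT | VC [24, 8]
  [13] addr=0x13 blk=4 s=0: L1-HIT | VC [24, 8]
  [14] addr=0x23 blk=8 s=0: VC-HIT | VC [24, 4]
  [15] addr=0x11 blk=4 s=0: VC-HIT | VC [24, 8]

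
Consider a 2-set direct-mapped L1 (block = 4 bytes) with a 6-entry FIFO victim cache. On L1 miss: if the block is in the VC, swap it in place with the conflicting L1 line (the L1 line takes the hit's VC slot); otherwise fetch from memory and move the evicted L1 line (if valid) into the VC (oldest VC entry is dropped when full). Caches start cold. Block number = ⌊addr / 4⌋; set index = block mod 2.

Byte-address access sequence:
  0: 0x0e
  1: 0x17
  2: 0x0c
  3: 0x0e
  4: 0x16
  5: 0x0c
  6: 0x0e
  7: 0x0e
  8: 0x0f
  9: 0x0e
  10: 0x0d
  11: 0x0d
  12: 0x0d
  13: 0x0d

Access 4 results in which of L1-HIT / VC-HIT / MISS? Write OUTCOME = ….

0: 0xe (blk 3, set 1) → MISS  vc=[]
1: 0x17 (blk 5, set 1) → MISS  vc=[3]
2: 0xc (blk 3, set 1) → VC-HIT  vc=[5]
3: 0xe (blk 3, set 1) → L1-HIT  vc=[5]
4: 0x16 (blk 5, set 1) → VC-HIT  vc=[3]
5: 0xc (blk 3, set 1) → VC-HIT  vc=[5]
6: 0xe (blk 3, set 1) → L1-HIT  vc=[5]
7: 0xe (blk 3, set 1) → L1-HIT  vc=[5]
8: 0xf (blk 3, set 1) → L1-HIT  vc=[5]
9: 0xe (blk 3, set 1) → L1-HIT  vc=[5]
10: 0xd (blk 3, set 1) → L1-HIT  vc=[5]
11: 0xd (blk 3, set 1) → L1-HIT  vc=[5]
12: 0xd (blk 3, set 1) → L1-HIT  vc=[5]
13: 0xd (blk 3, set 1) → L1-HIT  vc=[5]

OUTCOME = VC-HIT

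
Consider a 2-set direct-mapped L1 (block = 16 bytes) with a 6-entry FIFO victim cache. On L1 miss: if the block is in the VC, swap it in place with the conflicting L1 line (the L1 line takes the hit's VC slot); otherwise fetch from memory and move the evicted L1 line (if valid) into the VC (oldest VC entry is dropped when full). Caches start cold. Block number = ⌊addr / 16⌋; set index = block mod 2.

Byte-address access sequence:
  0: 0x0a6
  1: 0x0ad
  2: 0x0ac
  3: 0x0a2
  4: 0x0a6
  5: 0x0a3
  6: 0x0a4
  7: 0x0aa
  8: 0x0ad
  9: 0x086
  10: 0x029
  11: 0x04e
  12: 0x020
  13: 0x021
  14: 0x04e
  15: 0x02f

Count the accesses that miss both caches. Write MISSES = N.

0: 0xa6 (blk 10, set 0) → MISS  vc=[]
1: 0xad (blk 10, set 0) → L1-HIT  vc=[]
2: 0xac (blk 10, set 0) → L1-HIT  vc=[]
3: 0xa2 (blk 10, set 0) → L1-HIT  vc=[]
4: 0xa6 (blk 10, set 0) → L1-HIT  vc=[]
5: 0xa3 (blk 10, set 0) → L1-HIT  vc=[]
6: 0xa4 (blk 10, set 0) → L1-HIT  vc=[]
7: 0xaa (blk 10, set 0) → L1-HIT  vc=[]
8: 0xad (blk 10, set 0) → L1-HIT  vc=[]
9: 0x86 (blk 8, set 0) → MISS  vc=[10]
10: 0x29 (blk 2, set 0) → MISS  vc=[10, 8]
11: 0x4e (blk 4, set 0) → MISS  vc=[10, 8, 2]
12: 0x20 (blk 2, set 0) → VC-HIT  vc=[10, 8, 4]
13: 0x21 (blk 2, set 0) → L1-HIT  vc=[10, 8, 4]
14: 0x4e (blk 4, set 0) → VC-HIT  vc=[10, 8, 2]
15: 0x2f (blk 2, set 0) → VC-HIT  vc=[10, 8, 4]

MISSES = 4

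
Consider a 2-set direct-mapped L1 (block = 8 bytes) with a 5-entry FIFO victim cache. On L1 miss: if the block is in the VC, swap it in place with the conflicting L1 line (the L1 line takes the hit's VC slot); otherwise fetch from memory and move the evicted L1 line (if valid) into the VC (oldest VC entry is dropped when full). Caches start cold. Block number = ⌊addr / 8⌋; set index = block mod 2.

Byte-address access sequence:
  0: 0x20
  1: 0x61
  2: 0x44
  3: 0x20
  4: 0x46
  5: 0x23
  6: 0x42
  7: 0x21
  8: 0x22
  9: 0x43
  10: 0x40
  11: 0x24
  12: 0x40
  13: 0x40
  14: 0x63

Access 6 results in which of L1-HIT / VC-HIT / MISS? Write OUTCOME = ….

OUTCOME = VC-HIT

  [0] addr=0x20 blk=4 s=0: MISS | VC []
  [1] addr=0x61 blk=12 s=0: MISS | VC [4]
  [2] addr=0x44 blk=8 s=0: MISS | VC [4, 12]
  [3] addr=0x20 blk=4 s=0: VC-HIT | VC [8, 12]
  [4] addr=0x46 blk=8 s=0: VC-HIT | VC [4, 12]
  [5] addr=0x23 blk=4 s=0: VC-HIT | VC [8, 12]
  [6] addr=0x42 blk=8 s=0: VC-HIT | VC [4, 12]
  [7] addr=0x21 blk=4 s=0: VC-HIT | VC [8, 12]
  [8] addr=0x22 blk=4 s=0: L1-HIT | VC [8, 12]
  [9] addr=0x43 blk=8 s=0: VC-HIT | VC [4, 12]
  [10] addr=0x40 blk=8 s=0: L1-HIT | VC [4, 12]
  [11] addr=0x24 blk=4 s=0: VC-HIT | VC [8, 12]
  [12] addr=0x40 blk=8 s=0: VC-HIT | VC [4, 12]
  [13] addr=0x40 blk=8 s=0: L1-HIT | VC [4, 12]
  [14] addr=0x63 blk=12 s=0: VC-HIT | VC [4, 8]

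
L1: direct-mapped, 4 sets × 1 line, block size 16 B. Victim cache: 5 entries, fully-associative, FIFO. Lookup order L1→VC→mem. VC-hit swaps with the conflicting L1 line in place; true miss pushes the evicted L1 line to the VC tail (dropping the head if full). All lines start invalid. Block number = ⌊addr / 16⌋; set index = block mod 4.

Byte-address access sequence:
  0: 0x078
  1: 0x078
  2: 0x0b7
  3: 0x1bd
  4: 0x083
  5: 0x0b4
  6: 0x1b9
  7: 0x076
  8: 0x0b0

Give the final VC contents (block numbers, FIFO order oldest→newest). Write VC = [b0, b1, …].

VC = [27, 7]

#0 0x78→b7/s3 MISS; vc=[]
#1 0x78→b7/s3 L1-HIT; vc=[]
#2 0xb7→b11/s3 MISS; vc=[7]
#3 0x1bd→b27/s3 MISS; vc=[7,11]
#4 0x83→b8/s0 MISS; vc=[7,11]
#5 0xb4→b11/s3 VC-HIT; vc=[7,27]
#6 0x1b9→b27/s3 VC-HIT; vc=[7,11]
#7 0x76→b7/s3 VC-HIT; vc=[27,11]
#8 0xb0→b11/s3 VC-HIT; vc=[27,7]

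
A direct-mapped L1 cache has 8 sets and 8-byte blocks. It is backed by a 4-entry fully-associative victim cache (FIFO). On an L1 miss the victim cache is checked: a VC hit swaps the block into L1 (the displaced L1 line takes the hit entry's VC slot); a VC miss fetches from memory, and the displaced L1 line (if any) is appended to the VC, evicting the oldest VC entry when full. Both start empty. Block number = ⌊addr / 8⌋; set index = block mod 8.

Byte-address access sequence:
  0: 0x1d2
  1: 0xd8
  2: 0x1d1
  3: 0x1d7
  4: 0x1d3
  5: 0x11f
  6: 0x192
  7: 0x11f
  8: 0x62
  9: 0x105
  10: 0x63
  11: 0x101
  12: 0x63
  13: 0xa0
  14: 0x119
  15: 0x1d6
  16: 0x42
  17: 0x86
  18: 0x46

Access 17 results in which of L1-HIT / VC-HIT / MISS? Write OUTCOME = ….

#0 0x1d2→b58/s2 MISS; vc=[]
#1 0xd8→b27/s3 MISS; vc=[]
#2 0x1d1→b58/s2 L1-HIT; vc=[]
#3 0x1d7→b58/s2 L1-HIT; vc=[]
#4 0x1d3→b58/s2 L1-HIT; vc=[]
#5 0x11f→b35/s3 MISS; vc=[27]
#6 0x192→b50/s2 MISS; vc=[27,58]
#7 0x11f→b35/s3 L1-HIT; vc=[27,58]
#8 0x62→b12/s4 MISS; vc=[27,58]
#9 0x105→b32/s0 MISS; vc=[27,58]
#10 0x63→b12/s4 L1-HIT; vc=[27,58]
#11 0x101→b32/s0 L1-HIT; vc=[27,58]
#12 0x63→b12/s4 L1-HIT; vc=[27,58]
#13 0xa0→b20/s4 MISS; vc=[27,58,12]
#14 0x119→b35/s3 L1-HIT; vc=[27,58,12]
#15 0x1d6→b58/s2 VC-HIT; vc=[27,50,12]
#16 0x42→b8/s0 MISS; vc=[27,50,12,32]
#17 0x86→b16/s0 MISS; vc=[50,12,32,8]
#18 0x46→b8/s0 VC-HIT; vc=[50,12,32,16]

OUTCOME = MISS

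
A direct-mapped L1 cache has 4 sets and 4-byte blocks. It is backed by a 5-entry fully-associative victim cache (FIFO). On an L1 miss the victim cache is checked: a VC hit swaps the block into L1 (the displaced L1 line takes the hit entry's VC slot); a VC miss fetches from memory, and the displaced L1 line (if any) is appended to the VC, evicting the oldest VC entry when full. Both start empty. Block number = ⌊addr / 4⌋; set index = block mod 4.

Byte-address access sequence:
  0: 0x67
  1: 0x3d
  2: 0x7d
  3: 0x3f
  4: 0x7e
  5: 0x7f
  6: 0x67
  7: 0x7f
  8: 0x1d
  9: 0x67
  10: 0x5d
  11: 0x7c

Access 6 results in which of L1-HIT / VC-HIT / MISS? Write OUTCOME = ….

#0 0x67→b25/s1 MISS; vc=[]
#1 0x3d→b15/s3 MISS; vc=[]
#2 0x7d→b31/s3 MISS; vc=[15]
#3 0x3f→b15/s3 VC-HIT; vc=[31]
#4 0x7e→b31/s3 VC-HIT; vc=[15]
#5 0x7f→b31/s3 L1-HIT; vc=[15]
#6 0x67→b25/s1 L1-HIT; vc=[15]
#7 0x7f→b31/s3 L1-HIT; vc=[15]
#8 0x1d→b7/s3 MISS; vc=[15,31]
#9 0x67→b25/s1 L1-HIT; vc=[15,31]
#10 0x5d→b23/s3 MISS; vc=[15,31,7]
#11 0x7c→b31/s3 VC-HIT; vc=[15,23,7]

OUTCOME = L1-HIT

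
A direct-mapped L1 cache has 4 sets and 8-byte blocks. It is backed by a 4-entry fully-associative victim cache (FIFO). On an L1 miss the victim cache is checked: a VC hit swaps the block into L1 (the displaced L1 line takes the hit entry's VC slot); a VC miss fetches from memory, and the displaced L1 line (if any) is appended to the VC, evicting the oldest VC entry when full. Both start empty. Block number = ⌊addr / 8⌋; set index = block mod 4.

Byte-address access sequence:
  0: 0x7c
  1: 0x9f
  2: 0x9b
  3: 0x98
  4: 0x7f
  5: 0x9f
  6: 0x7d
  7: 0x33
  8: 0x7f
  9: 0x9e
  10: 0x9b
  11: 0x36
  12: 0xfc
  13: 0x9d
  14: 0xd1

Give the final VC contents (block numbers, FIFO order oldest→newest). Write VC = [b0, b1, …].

VC = [15, 31, 6]

  [0] addr=0x7c blk=15 s=3: MISS | VC []
  [1] addr=0x9f blk=19 s=3: MISS | VC [15]
  [2] addr=0x9b blk=19 s=3: L1-HIT | VC [15]
  [3] addr=0x98 blk=19 s=3: L1-HIT | VC [15]
  [4] addr=0x7f blk=15 s=3: VC-HIT | VC [19]
  [5] addr=0x9f blk=19 s=3: VC-HIT | VC [15]
  [6] addr=0x7d blk=15 s=3: VC-HIT | VC [19]
  [7] addr=0x33 blk=6 s=2: MISS | VC [19]
  [8] addr=0x7f blk=15 s=3: L1-HIT | VC [19]
  [9] addr=0x9e blk=19 s=3: VC-HIT | VC [15]
  [10] addr=0x9b blk=19 s=3: L1-HIT | VC [15]
  [11] addr=0x36 blk=6 s=2: L1-HIT | VC [15]
  [12] addr=0xfc blk=31 s=3: MISS | VC [15, 19]
  [13] addr=0x9d blk=19 s=3: VC-HIT | VC [15, 31]
  [14] addr=0xd1 blk=26 s=2: MISS | VC [15, 31, 6]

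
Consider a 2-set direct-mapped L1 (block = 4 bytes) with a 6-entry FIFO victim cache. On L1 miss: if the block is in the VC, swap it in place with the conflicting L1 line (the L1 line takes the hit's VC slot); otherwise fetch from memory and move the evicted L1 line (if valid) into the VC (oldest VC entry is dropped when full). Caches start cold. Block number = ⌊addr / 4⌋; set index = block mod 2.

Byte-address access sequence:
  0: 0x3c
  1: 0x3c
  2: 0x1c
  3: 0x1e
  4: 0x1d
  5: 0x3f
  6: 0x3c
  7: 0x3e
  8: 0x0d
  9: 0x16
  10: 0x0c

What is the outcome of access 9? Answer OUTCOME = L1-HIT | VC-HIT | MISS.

OUTCOME = MISS

0: 0x3c (blk 15, set 1) → MISS  vc=[]
1: 0x3c (blk 15, set 1) → L1-HIT  vc=[]
2: 0x1c (blk 7, set 1) → MISS  vc=[15]
3: 0x1e (blk 7, set 1) → L1-HIT  vc=[15]
4: 0x1d (blk 7, set 1) → L1-HIT  vc=[15]
5: 0x3f (blk 15, set 1) → VC-HIT  vc=[7]
6: 0x3c (blk 15, set 1) → L1-HIT  vc=[7]
7: 0x3e (blk 15, set 1) → L1-HIT  vc=[7]
8: 0xd (blk 3, set 1) → MISS  vc=[7, 15]
9: 0x16 (blk 5, set 1) → MISS  vc=[7, 15, 3]
10: 0xc (blk 3, set 1) → VC-HIT  vc=[7, 15, 5]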